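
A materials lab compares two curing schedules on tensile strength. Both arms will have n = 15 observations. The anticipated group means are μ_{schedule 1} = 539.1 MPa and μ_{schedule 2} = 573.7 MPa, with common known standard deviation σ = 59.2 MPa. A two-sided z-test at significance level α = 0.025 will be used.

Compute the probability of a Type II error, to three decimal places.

Standardized effect: d = |μ_{schedule 1} − μ_{schedule 2}| / σ = |539.1 − 573.7| / 59.2 = 0.5845
Noncentrality parameter: δ = d·√(n/2) = 0.5845 × √(15/2) = 1.6006
Two-sided α = 0.025 → critical value z_{0.0125} = 2.241.
Power = Φ(δ − 2.241) + Φ(−δ − 2.241) = Φ(-0.641) + Φ(-3.842) = 0.2608 + 0.0001 = 0.2609.
Type II error: β = 1 − power = 1 − 0.2609 = 0.7391.

β ≈ 0.739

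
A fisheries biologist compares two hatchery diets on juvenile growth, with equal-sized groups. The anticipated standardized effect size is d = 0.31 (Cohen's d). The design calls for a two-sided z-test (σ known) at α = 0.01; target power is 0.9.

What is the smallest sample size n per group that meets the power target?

n = 310 per group

For power 0.9 need Φ(δ − z_{0.005}) = 0.9, so δ = z_{0.005} + z_{0.10} = 2.576 + 1.282 = 3.857.
(For δ > 0 the lower-tail rejection region contributes negligibly to power, so the one-term inversion is standard.)
δ = d·√(n/2) ⇒ n = 2(δ/d)² = 2 × (3.857 / 0.31)² = 309.66.
Rounding up, n = 310 per group.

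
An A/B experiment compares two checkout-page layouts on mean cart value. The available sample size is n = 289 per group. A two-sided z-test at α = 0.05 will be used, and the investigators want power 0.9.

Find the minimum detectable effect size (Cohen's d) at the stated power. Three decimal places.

Required noncentrality: δ = z_{0.025} + z_{0.10} = 1.960 + 1.282 = 3.242.
(The second rejection-region term Φ(−δ − z_{α/2}) is negligible and dropped.)
δ = d·√(n/2) ⇒ d = δ/√(n/2) = 3.242/√(289/2) = 0.2697.

d ≈ 0.270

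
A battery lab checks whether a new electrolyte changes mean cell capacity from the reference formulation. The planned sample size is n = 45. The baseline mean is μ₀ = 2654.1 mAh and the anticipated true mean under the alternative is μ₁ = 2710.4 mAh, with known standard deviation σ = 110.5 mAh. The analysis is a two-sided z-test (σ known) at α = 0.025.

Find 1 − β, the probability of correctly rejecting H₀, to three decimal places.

Standardized effect: d = |μ₁ − μ₀| / σ = |2710.4 − 2654.1| / 110.5 = 0.5095
Noncentrality parameter: δ = d·√n = 0.5095 × √45 = 3.4178
Critical value for a two-sided test at α = 0.025: z_{α/2} = 2.241.
Power = Φ(δ − 2.241) + Φ(−δ − 2.241) = Φ(1.176) + Φ(-5.659) = 0.8803 + 0.0000 = 0.8803.

Power ≈ 0.880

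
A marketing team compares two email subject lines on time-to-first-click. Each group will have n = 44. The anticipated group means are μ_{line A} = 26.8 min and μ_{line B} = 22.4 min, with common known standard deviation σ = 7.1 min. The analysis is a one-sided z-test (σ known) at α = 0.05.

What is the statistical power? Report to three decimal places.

Standardized effect: d = |μ_{line A} − μ_{line B}| / σ = |26.8 − 22.4| / 7.1 = 0.6197
Noncentrality parameter: δ = d·√(n/2) = 0.6197 × √(44/2) = 2.9067
One-sided α = 0.05 → critical value z_{0.05} = 1.645.
Power = Φ(δ − 1.645) = Φ(1.262) = 0.8965.

Power ≈ 0.897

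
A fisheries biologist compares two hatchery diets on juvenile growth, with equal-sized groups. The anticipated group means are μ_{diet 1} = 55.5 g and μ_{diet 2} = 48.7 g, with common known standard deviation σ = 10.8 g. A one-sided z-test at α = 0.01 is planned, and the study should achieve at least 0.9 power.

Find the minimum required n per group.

n = 66 per group

Standardized effect: d = |μ_{diet 1} − μ_{diet 2}| / σ = |55.5 − 48.7| / 10.8 = 0.6296
Set Φ(δ − 2.326) = 0.9; then δ − 2.326 = Φ⁻¹(0.9) = 1.282, giving δ = 3.608.
δ = d·√(n/2) ⇒ n = 2(δ/d)² = 2 × (3.608 / 0.6296)² = 65.67.
Round up to the next whole unit.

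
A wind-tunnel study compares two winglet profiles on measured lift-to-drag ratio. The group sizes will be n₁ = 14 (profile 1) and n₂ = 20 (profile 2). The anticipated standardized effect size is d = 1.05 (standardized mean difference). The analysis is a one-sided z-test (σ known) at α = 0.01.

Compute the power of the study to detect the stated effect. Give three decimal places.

Noncentrality parameter: δ = d / √(1/n₁ + 1/n₂) = 1.05 / √(1/14 + 1/20) = 3.0132
One-sided α = 0.01 → critical value z_{0.01} = 2.326.
Power = P(Z > 2.326 − δ) = Φ(0.687) = 0.7539.

Power ≈ 0.754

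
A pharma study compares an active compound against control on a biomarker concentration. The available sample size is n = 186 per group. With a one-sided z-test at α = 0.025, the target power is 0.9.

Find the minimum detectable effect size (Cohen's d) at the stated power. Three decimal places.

d ≈ 0.336

Need Φ(δ − 1.960) = 0.9, so δ = 1.960 + 1.282 = 3.242.
δ = d·√(n/2) ⇒ d = δ/√(n/2) = 3.242/√(186/2) = 0.3361.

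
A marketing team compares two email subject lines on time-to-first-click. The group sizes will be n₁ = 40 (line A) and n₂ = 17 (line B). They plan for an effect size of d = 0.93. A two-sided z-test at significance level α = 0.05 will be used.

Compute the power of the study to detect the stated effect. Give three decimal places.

Power ≈ 0.895

Noncentrality parameter: δ = d / √(1/n₁ + 1/n₂) = 0.93 / √(1/40 + 1/17) = 3.2122
Critical value for a two-sided test at α = 0.05: z_{α/2} = 1.960.
Power = Φ(δ − 1.960) + Φ(−δ − 1.960) = Φ(1.252) + Φ(-5.172) = 0.8948 + 0.0000 = 0.8948.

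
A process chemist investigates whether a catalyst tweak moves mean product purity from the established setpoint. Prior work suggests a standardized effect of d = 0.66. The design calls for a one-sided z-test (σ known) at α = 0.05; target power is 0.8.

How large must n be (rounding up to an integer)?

For power 0.8 need Φ(δ − z_{0.05}) = 0.8, so δ = z_{0.05} + z_{0.20} = 1.645 + 0.842 = 2.486.
δ = d·√n ⇒ n = (δ/d)² = (2.486 / 0.66)² = 14.19.
Round up to the next whole unit.

n = 15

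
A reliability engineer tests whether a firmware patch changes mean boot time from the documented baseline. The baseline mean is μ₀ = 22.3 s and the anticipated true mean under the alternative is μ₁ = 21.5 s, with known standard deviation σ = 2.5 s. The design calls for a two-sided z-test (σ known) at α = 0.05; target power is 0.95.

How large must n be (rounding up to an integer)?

Standardized effect: d = |μ₁ − μ₀| / σ = |21.5 − 22.3| / 2.5 = 0.3200
Set Φ(δ − 1.960) = 0.95; then δ − 1.960 = Φ⁻¹(0.95) = 1.645, giving δ = 3.605.
(For δ > 0 the lower-tail rejection region contributes negligibly to power, so the one-term inversion is standard.)
δ = d·√n ⇒ n = (δ/d)² = (3.605 / 0.3200)² = 126.90.
Rounding up, n = 127.

n = 127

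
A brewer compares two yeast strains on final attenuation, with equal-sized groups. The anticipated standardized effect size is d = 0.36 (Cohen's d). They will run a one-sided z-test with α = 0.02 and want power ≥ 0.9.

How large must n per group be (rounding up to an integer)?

Set Φ(δ − 2.054) = 0.9; then δ − 2.054 = Φ⁻¹(0.9) = 1.282, giving δ = 3.335.
δ = d·√(n/2) ⇒ n = 2(δ/d)² = 2 × (3.335 / 0.36)² = 171.67.
Round up to the next whole unit.

n = 172 per group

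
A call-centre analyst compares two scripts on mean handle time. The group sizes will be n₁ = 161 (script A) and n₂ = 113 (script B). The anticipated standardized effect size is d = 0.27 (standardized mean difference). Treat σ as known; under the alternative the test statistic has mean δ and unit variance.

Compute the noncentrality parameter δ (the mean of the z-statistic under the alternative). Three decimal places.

δ ≈ 2.200

The noncentrality parameter scales effect size by the design's sample-size factor: δ = d / √(1/n₁ + 1/n₂) = 0.27 / √(1/161 + 1/113) = 2.2001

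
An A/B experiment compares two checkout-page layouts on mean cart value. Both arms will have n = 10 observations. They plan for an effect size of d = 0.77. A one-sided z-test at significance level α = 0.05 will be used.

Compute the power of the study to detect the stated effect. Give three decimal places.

Noncentrality parameter: δ = d·√(n/2) = 0.77 × √(10/2) = 1.7218
One-sided α = 0.05 → critical value z_{0.05} = 1.645.
Power = P(Z > 1.645 − δ) = Φ(0.077) = 0.5307.

Power ≈ 0.531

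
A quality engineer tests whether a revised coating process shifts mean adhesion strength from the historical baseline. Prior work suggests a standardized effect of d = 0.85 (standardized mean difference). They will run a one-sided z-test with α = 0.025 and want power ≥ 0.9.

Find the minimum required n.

Set Φ(δ − 1.960) = 0.9; then δ − 1.960 = Φ⁻¹(0.9) = 1.282, giving δ = 3.242.
δ = d·√n ⇒ n = (δ/d)² = (3.242 / 0.85)² = 14.54.
Round up to the next whole unit.

n = 15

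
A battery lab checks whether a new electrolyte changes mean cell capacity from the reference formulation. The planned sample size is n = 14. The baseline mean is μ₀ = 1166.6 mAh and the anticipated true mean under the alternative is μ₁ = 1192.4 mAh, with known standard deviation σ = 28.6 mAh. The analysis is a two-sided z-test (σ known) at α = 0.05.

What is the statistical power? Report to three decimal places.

Standardized effect: d = |μ₁ − μ₀| / σ = |1192.4 − 1166.6| / 28.6 = 0.9021
Noncentrality parameter: δ = d·√n = 0.9021 × √14 = 3.3753
Two-sided α = 0.05 → critical value z_{0.025} = 1.960.
Power = Φ(δ − 1.960) + Φ(−δ − 1.960) = Φ(1.415) + Φ(-5.335) = 0.9215 + 0.0000 = 0.9215.

Power ≈ 0.922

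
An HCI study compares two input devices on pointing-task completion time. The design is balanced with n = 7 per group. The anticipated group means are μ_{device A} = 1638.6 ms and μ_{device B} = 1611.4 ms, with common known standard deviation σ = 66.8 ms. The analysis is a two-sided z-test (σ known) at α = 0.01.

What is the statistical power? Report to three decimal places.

Power ≈ 0.035

Standardized effect: d = |μ_{device A} − μ_{device B}| / σ = |1638.6 − 1611.4| / 66.8 = 0.4072
Noncentrality parameter: δ = d·√(n/2) = 0.4072 × √(7/2) = 0.7618
Two-sided α = 0.01 → critical value z_{0.005} = 2.576.
Power = Φ(δ − 2.576) + Φ(−δ − 2.576) = Φ(-1.814) + Φ(-3.338) = 0.0348 + 0.0004 = 0.0353.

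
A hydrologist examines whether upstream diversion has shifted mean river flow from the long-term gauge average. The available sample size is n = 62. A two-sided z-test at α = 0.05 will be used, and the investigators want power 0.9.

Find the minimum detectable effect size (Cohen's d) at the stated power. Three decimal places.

d ≈ 0.412

Required noncentrality: δ = z_{0.025} + z_{0.10} = 1.960 + 1.282 = 3.242.
(Lower-tail contribution to power is negligible for δ > 0.)
δ = d·√n ⇒ d = δ/√n = 3.242/√62 = 0.4117.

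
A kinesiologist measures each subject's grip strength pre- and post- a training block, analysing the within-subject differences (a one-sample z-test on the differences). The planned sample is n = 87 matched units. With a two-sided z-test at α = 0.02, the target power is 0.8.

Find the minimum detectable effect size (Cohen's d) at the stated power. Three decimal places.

d ≈ 0.340

Required noncentrality: δ = z_{0.01} + z_{0.20} = 2.326 + 0.842 = 3.168.
(The second rejection-region term Φ(−δ − z_{α/2}) is negligible and dropped.)
δ = d·√n ⇒ d = δ/√n = 3.168/√87 = 0.3396.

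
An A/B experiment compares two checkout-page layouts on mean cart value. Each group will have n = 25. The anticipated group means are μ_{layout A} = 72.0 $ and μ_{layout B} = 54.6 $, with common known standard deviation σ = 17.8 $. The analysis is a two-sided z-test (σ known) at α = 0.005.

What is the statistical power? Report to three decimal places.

Standardized effect: d = |μ_{layout A} − μ_{layout B}| / σ = |72.0 − 54.6| / 17.8 = 0.9775
Noncentrality parameter: δ = d·√(n/2) = 0.9775 × √(25/2) = 3.4561
Two-sided α = 0.005 → critical value z_{0.0025} = 2.807.
Power = Φ(δ − 2.807) + Φ(−δ − 2.807) = Φ(0.649) + Φ(-6.263) = 0.7418 + 0.0000 = 0.7418.

Power ≈ 0.742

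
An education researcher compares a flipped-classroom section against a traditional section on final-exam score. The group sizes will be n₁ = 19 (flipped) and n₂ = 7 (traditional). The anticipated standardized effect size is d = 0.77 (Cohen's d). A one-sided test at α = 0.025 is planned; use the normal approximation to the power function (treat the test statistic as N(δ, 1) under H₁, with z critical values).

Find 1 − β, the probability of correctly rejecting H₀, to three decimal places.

Noncentrality parameter: λ = d / √(1/n₁ + 1/n₂) = 0.77 / √(1/19 + 1/7) = 1.7415
One-sided α = 0.025 → critical value z_{0.025} = 1.960.
Power = Φ(λ − 1.960) = Φ(-0.218) = 0.4135.

Power ≈ 0.414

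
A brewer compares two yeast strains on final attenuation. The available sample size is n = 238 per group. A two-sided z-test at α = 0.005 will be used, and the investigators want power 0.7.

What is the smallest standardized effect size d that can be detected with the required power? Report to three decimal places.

Required noncentrality: δ = z_{0.0025} + z_{0.30} = 2.807 + 0.524 = 3.331.
(The second rejection-region term Φ(−δ − z_{α/2}) is negligible and dropped.)
δ = d·√(n/2) ⇒ d = δ/√(n/2) = 3.331/√(238/2) = 0.3054.

d ≈ 0.305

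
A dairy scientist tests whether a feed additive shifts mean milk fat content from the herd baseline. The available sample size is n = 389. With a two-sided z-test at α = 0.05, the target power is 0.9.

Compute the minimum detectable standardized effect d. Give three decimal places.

Required noncentrality: δ = z_{0.025} + z_{0.10} = 1.960 + 1.282 = 3.242.
(The second rejection-region term Φ(−δ − z_{α/2}) is negligible and dropped.)
δ = d·√n ⇒ d = δ/√n = 3.242/√389 = 0.1644.

d ≈ 0.164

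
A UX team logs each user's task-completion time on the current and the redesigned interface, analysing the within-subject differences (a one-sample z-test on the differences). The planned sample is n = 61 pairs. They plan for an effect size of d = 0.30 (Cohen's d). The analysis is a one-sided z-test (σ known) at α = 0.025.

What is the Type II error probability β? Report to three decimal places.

β ≈ 0.351

Noncentrality parameter: δ = d·√n = 0.30 × √61 = 2.3431
Critical value for a one-sided test at α = 0.025: z_α = 1.960.
Power = Φ(δ − 1.960) = Φ(0.383) = 0.6492.
Type II error: β = 1 − power = 1 − 0.6492 = 0.3508.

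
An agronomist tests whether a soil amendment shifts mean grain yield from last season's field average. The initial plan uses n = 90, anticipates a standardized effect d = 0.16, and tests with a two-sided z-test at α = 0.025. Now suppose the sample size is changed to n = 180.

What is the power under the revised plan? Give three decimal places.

Power ≈ 0.462

With n = 180: δ = d·√n = 0.16 × √180 = 2.1466. Critical value z_{0.0125} = 2.241.
Revised power = Φ(δ − 2.241) + Φ(−δ − 2.241) = Φ(-0.095) + Φ(-4.388) = 0.4622 + 0.0000 = 0.4623.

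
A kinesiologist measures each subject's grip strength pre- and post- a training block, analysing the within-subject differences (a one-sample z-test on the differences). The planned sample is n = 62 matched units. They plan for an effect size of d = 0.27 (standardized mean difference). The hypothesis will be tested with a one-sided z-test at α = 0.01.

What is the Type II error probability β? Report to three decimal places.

Noncentrality parameter: δ = d·√n = 0.27 × √62 = 2.1260
Critical value for a one-sided test at α = 0.01: z_α = 2.326.
Power = Φ(δ − 2.326) = Φ(-0.200) = 0.4206.
Type II error: β = 1 − power = 1 − 0.4206 = 0.5794.

β ≈ 0.579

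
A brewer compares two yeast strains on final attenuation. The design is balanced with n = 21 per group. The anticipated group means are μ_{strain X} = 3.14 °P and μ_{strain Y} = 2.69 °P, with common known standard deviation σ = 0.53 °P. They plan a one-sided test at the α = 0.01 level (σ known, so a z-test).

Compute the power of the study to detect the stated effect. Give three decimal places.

Standardized effect: d = |μ_{strain X} − μ_{strain Y}| / σ = |3.14 − 2.69| / 0.53 = 0.8491
Noncentrality parameter: δ = d·√(n/2) = 0.8491 × √(21/2) = 2.7513
One-sided α = 0.01 → critical value z_{0.01} = 2.326.
Power = P(Z > 2.326 − δ) = Φ(0.425) = 0.6645.

Power ≈ 0.665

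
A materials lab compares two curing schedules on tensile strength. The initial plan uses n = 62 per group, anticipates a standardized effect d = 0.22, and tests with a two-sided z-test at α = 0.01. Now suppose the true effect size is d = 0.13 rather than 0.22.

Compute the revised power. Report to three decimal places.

Power ≈ 0.032

With d = 0.13: δ = d·√(n/2) = 0.13 × √(62/2) = 0.7238. Critical value z_{0.005} = 2.576.
Revised power = Φ(δ − 2.576) + Φ(−δ − 2.576) = Φ(-1.852) + Φ(-3.300) = 0.0320 + 0.0005 = 0.0325.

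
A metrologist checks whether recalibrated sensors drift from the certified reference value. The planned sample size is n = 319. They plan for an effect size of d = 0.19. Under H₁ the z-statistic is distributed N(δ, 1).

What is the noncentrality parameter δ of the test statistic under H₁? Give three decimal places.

δ = d·√n = 0.19 × √319 = 3.3935

δ ≈ 3.394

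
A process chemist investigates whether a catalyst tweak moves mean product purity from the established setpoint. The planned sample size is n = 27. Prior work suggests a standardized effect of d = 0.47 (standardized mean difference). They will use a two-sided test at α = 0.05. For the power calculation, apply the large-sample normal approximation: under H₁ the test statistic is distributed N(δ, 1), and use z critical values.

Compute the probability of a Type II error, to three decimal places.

Noncentrality parameter: λ = d·√n = 0.47 × √27 = 2.4422
Two-sided α = 0.05 → critical value z_{0.025} = 1.960.
Power = Φ(λ − 1.960) + Φ(−λ − 1.960) = Φ(0.482) + Φ(-4.402) = 0.6852 + 0.0000 = 0.6852.
Type II error: β = 1 − power = 1 − 0.6852 = 0.3148.

β ≈ 0.315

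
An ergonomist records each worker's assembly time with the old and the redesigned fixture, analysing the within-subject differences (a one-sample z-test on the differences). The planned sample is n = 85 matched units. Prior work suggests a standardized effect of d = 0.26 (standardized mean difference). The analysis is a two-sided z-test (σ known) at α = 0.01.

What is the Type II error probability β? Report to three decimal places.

β ≈ 0.571

Noncentrality parameter: δ = d·√n = 0.26 × √85 = 2.3971
Two-sided α = 0.01 → critical value z_{0.005} = 2.576.
Power = Φ(δ − 2.576) + Φ(−δ − 2.576) = Φ(-0.179) + Φ(-4.973) = 0.4291 + 0.0000 = 0.4291.
Type II error: β = 1 − power = 1 − 0.4291 = 0.5709.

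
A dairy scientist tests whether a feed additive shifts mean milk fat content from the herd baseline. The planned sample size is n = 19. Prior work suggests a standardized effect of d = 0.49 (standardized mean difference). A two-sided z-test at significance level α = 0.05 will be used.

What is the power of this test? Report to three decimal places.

Power ≈ 0.570

Noncentrality parameter: δ = d·√n = 0.49 × √19 = 2.1359
Two-sided α = 0.05 → critical value z_{0.025} = 1.960.
Power = Φ(δ − 1.960) + Φ(−δ − 1.960) = Φ(0.176) + Φ(-4.096) = 0.5698 + 0.0000 = 0.5698.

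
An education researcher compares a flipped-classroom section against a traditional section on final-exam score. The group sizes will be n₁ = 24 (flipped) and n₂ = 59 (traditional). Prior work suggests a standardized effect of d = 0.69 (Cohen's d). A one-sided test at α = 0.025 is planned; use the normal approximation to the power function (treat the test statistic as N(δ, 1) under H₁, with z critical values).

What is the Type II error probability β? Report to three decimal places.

Noncentrality parameter: δ = d / √(1/n₁ + 1/n₂) = 0.69 / √(1/24 + 1/59) = 2.8500
One-sided α = 0.025 → critical value z_{0.025} = 1.960.
Power = Φ(δ − 1.960) = Φ(0.890) = 0.8133.
Type II error: β = 1 − power = 1 − 0.8133 = 0.1867.

β ≈ 0.187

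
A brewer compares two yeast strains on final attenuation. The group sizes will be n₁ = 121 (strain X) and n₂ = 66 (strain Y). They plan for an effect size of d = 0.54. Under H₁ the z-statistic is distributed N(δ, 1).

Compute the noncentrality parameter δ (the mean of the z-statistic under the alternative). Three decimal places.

The noncentrality parameter scales effect size by the design's sample-size factor: δ = d / √(1/n₁ + 1/n₂) = 0.54 / √(1/121 + 1/66) = 3.5289

δ ≈ 3.529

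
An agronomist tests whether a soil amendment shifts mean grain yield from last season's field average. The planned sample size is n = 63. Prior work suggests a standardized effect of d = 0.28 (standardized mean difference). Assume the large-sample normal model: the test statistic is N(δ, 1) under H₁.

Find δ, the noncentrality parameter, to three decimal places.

δ ≈ 2.222

The noncentrality parameter scales effect size by the design's sample-size factor: δ = d·√n = 0.28 × √63 = 2.2224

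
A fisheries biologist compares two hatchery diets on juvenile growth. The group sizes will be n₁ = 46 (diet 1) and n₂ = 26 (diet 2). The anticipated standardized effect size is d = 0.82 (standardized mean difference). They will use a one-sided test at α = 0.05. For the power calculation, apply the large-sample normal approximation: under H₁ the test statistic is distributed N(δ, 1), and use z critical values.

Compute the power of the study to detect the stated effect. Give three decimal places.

Power ≈ 0.955

Noncentrality parameter: δ = d / √(1/n₁ + 1/n₂) = 0.82 / √(1/46 + 1/26) = 3.3421
Critical value for a one-sided test at α = 0.05: z_α = 1.645.
Power = P(Z > 1.645 − δ) = Φ(1.697) = 0.9552.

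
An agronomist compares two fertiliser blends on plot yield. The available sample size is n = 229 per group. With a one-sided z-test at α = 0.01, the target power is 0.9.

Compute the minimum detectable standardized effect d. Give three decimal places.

d ≈ 0.337

Required noncentrality: δ = z_{0.01} + z_{0.10} = 2.326 + 1.282 = 3.608.
δ = d·√(n/2) ⇒ d = δ/√(n/2) = 3.608/√(229/2) = 0.3372.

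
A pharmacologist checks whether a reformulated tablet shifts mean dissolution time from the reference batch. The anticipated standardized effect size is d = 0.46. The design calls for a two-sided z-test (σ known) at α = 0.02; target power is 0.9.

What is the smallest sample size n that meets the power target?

Set Φ(δ − 2.326) = 0.9; then δ − 2.326 = Φ⁻¹(0.9) = 1.282, giving δ = 3.608.
(The Φ(−δ − z_{α/2}) term is vanishingly small for δ > 0 and is dropped in the standard sample-size formula.)
δ = d·√n ⇒ n = (δ/d)² = (3.608 / 0.46)² = 61.52.
Rounding up, n = 62.

n = 62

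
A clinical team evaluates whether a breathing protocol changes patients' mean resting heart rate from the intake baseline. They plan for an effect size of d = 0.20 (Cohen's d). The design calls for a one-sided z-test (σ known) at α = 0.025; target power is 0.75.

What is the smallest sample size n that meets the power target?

Set Φ(δ − 1.960) = 0.75; then δ − 1.960 = Φ⁻¹(0.75) = 0.674, giving δ = 2.634.
δ = d·√n ⇒ n = (δ/d)² = (2.634 / 0.20)² = 173.51.
Round up to the next whole unit.

n = 174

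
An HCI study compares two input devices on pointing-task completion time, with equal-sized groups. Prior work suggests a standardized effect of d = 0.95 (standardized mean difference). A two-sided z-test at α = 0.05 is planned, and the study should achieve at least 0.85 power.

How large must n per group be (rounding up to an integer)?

n = 20 per group

Set Φ(δ − 1.960) = 0.85; then δ − 1.960 = Φ⁻¹(0.85) = 1.036, giving δ = 2.996.
(Ignoring the negligible lower-tail rejection probability gives the usual closed-form inversion.)
δ = d·√(n/2) ⇒ n = 2(δ/d)² = 2 × (2.996 / 0.95)² = 19.90.
Rounding up, n = 20 per group.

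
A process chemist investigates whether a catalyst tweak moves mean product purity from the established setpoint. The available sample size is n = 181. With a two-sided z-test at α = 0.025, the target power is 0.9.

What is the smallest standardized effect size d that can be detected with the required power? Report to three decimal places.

d ≈ 0.262

Required noncentrality: δ = z_{0.0125} + z_{0.10} = 2.241 + 1.282 = 3.523.
(The second rejection-region term Φ(−δ − z_{α/2}) is negligible and dropped.)
δ = d·√n ⇒ d = δ/√n = 3.523/√181 = 0.2619.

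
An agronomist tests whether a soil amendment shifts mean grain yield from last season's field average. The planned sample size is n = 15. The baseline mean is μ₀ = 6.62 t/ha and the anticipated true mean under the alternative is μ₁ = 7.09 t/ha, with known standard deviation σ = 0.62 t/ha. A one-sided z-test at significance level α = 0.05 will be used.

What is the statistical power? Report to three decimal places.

Power ≈ 0.902

Standardized effect: d = |μ₁ − μ₀| / σ = |7.09 − 6.62| / 0.62 = 0.7581
Noncentrality parameter: δ = d·√n = 0.7581 × √15 = 2.9360
Critical value for a one-sided test at α = 0.05: z_α = 1.645.
Power = Φ(δ − 1.645) = Φ(1.291) = 0.9017.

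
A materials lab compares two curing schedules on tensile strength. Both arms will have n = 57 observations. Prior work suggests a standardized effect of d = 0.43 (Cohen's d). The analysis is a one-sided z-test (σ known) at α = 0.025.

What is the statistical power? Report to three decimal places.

Power ≈ 0.631

Noncentrality parameter: δ = d·√(n/2) = 0.43 × √(57/2) = 2.2956
Critical value for a one-sided test at α = 0.025: z_α = 1.960.
Power = P(Z > 1.960 − δ) = Φ(0.336) = 0.6314.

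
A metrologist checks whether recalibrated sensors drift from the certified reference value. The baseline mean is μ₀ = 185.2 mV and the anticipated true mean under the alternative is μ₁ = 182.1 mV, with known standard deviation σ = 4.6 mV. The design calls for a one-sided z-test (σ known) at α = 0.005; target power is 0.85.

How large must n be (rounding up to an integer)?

Standardized effect: d = |μ₁ − μ₀| / σ = |182.1 − 185.2| / 4.6 = 0.6739
For power 0.85 need Φ(δ − z_{0.005}) = 0.85, so δ = z_{0.005} + z_{0.15} = 2.576 + 1.036 = 3.612.
δ = d·√n ⇒ n = (δ/d)² = (3.612 / 0.6739)² = 28.73.
Round up to the next whole unit.

n = 29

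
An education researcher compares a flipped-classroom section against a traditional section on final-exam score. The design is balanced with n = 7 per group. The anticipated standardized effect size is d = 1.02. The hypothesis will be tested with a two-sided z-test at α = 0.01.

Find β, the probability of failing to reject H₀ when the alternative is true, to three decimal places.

β ≈ 0.748

Noncentrality parameter: δ = d·√(n/2) = 1.02 × √(7/2) = 1.9082
Critical value for a two-sided test at α = 0.01: z_{α/2} = 2.576.
Power = Φ(δ − 2.576) + Φ(−δ − 2.576) = Φ(-0.668) + Φ(-4.484) = 0.2522 + 0.0000 = 0.2522.
Type II error: β = 1 − power = 1 − 0.2522 = 0.7478.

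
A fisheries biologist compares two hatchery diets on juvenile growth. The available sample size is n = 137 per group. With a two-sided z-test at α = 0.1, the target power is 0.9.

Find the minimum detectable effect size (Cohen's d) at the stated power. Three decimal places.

d ≈ 0.354

Need Φ(δ − 1.645) = 0.9, so δ = 1.645 + 1.282 = 2.926.
(The second rejection-region term Φ(−δ − z_{α/2}) is negligible and dropped.)
δ = d·√(n/2) ⇒ d = δ/√(n/2) = 2.926/√(137/2) = 0.3536.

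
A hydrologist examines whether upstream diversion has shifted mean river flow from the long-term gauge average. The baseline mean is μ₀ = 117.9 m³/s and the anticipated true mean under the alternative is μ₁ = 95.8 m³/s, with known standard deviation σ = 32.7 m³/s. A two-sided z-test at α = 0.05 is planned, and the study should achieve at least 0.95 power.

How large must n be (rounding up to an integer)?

n = 29

Standardized effect: d = |μ₁ − μ₀| / σ = |95.8 − 117.9| / 32.7 = 0.6758
For power 0.95 need Φ(δ − z_{0.025}) = 0.95, so δ = z_{0.025} + z_{0.05} = 1.960 + 1.645 = 3.605.
(For δ > 0 the lower-tail rejection region contributes negligibly to power, so the one-term inversion is standard.)
δ = d·√n ⇒ n = (δ/d)² = (3.605 / 0.6758)² = 28.45.
Rounding up, n = 29.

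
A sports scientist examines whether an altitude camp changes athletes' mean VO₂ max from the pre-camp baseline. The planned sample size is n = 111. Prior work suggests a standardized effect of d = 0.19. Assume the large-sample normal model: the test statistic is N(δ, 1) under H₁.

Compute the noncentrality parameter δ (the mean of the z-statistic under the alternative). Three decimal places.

δ ≈ 2.002

The noncentrality parameter scales effect size by the design's sample-size factor: δ = d·√n = 0.19 × √111 = 2.0018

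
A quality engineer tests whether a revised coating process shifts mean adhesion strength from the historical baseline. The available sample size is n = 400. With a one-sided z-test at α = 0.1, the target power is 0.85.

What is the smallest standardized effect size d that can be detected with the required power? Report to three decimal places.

Required noncentrality: δ = z_{0.1} + z_{0.15} = 1.282 + 1.036 = 2.318.
δ = d·√n ⇒ d = δ/√n = 2.318/√400 = 0.1159.

d ≈ 0.116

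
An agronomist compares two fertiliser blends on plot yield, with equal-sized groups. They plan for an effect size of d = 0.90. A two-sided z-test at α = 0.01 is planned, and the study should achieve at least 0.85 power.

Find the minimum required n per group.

n = 33 per group

For power 0.85 need Φ(δ − z_{0.005}) = 0.85, so δ = z_{0.005} + z_{0.15} = 2.576 + 1.036 = 3.612.
(Ignoring the negligible lower-tail rejection probability gives the usual closed-form inversion.)
δ = d·√(n/2) ⇒ n = 2(δ/d)² = 2 × (3.612 / 0.90)² = 32.22.
Round up to the next whole unit.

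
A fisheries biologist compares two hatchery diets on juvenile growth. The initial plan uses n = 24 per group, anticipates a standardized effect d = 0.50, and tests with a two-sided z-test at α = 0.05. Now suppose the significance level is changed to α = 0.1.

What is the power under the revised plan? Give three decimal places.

Power ≈ 0.535

δ = d·√(n/2) = 0.50 × √(24/2) = 1.7321 (unchanged). New critical value: z_{0.05} = 1.645.
Revised power = Φ(δ − 1.645) + Φ(−δ − 1.645) = Φ(0.087) + Φ(-3.377) = 0.5347 + 0.0004 = 0.5351.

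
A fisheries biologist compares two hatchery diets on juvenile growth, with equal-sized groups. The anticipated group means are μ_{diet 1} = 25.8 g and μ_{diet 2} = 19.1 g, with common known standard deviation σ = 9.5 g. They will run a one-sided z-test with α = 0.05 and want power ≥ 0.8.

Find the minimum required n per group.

n = 25 per group

Standardized effect: d = |μ_{diet 1} − μ_{diet 2}| / σ = |25.8 − 19.1| / 9.5 = 0.7053
For power 0.8 need Φ(δ − z_{0.05}) = 0.8, so δ = z_{0.05} + z_{0.20} = 1.645 + 0.842 = 2.486.
δ = d·√(n/2) ⇒ n = 2(δ/d)² = 2 × (2.486 / 0.7053)² = 24.86.
Round up to the next whole unit.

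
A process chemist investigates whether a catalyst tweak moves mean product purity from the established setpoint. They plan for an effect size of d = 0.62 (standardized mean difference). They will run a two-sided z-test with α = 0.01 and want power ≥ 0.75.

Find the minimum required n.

n = 28

For power 0.75 need Φ(δ − z_{0.005}) = 0.75, so δ = z_{0.005} + z_{0.25} = 2.576 + 0.674 = 3.250.
(The Φ(−δ − z_{α/2}) term is vanishingly small for δ > 0 and is dropped in the standard sample-size formula.)
δ = d·√n ⇒ n = (δ/d)² = (3.250 / 0.62)² = 27.48.
Rounding up, n = 28.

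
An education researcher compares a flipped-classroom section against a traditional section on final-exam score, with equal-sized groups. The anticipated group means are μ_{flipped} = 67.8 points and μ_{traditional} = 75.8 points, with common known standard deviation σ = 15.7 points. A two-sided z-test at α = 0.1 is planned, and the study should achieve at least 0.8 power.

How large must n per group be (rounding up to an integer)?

Standardized effect: d = |μ_{flipped} − μ_{traditional}| / σ = |67.8 − 75.8| / 15.7 = 0.5096
For power 0.8 need Φ(δ − z_{0.05}) = 0.8, so δ = z_{0.05} + z_{0.20} = 1.645 + 0.842 = 2.486.
(For δ > 0 the lower-tail rejection region contributes negligibly to power, so the one-term inversion is standard.)
δ = d·√(n/2) ⇒ n = 2(δ/d)² = 2 × (2.486 / 0.5096)² = 47.62.
Round up to the next whole unit.

n = 48 per group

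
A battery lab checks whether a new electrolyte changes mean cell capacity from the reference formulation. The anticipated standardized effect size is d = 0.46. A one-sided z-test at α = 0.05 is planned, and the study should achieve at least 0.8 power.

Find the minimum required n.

Set Φ(δ − 1.645) = 0.8; then δ − 1.645 = Φ⁻¹(0.8) = 0.842, giving δ = 2.486.
δ = d·√n ⇒ n = (δ/d)² = (2.486 / 0.46)² = 29.22.
Rounding up, n = 30.

n = 30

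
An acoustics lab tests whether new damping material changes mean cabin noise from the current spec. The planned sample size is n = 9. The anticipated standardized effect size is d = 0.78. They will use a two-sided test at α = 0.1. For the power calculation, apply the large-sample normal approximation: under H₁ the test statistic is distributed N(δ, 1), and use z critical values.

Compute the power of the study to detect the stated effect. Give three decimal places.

Noncentrality parameter: λ = d·√n = 0.78 × √9 = 2.3400
Critical value for a two-sided test at α = 0.1: z_{α/2} = 1.645.
Power = Φ(λ − 1.645) + Φ(−λ − 1.645) = Φ(0.695) + Φ(-3.985) = 0.7565 + 0.0000 = 0.7566.

Power ≈ 0.757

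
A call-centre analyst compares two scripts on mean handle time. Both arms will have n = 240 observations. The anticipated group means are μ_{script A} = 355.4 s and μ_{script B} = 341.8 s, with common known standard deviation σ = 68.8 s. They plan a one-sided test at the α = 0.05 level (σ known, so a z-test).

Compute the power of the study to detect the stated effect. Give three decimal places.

Power ≈ 0.699

Standardized effect: d = |μ_{script A} − μ_{script B}| / σ = |355.4 − 341.8| / 68.8 = 0.1977
Noncentrality parameter: δ = d·√(n/2) = 0.1977 × √(240/2) = 2.1654
Critical value for a one-sided test at α = 0.05: z_α = 1.645.
Power = Φ(δ − 1.645) = Φ(0.521) = 0.6987.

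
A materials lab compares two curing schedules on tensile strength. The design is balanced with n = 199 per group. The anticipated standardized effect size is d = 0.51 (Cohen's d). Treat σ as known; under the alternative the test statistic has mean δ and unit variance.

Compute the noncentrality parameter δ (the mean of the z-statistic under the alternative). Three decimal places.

δ ≈ 5.087

δ = d·√(n/2) = 0.51 × √(199/2) = 5.0872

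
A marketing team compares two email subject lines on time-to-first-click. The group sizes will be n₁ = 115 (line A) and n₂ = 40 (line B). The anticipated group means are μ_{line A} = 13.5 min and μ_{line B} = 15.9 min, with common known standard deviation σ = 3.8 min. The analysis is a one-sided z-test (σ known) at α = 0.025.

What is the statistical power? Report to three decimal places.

Power ≈ 0.931

Standardized effect: d = |μ_{line A} − μ_{line B}| / σ = |13.5 − 15.9| / 3.8 = 0.6316
Noncentrality parameter: λ = d / √(1/n₁ + 1/n₂) = 0.6316 / √(1/115 + 1/40) = 3.4407
Critical value for a one-sided test at α = 0.025: z_α = 1.960.
Power = Φ(λ − 1.960) = Φ(1.481) = 0.9307.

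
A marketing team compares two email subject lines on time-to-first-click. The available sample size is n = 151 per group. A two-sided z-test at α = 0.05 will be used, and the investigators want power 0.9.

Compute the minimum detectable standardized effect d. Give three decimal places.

d ≈ 0.373

Need Φ(δ − 1.960) = 0.9, so δ = 1.960 + 1.282 = 3.242.
(Lower-tail contribution to power is negligible for δ > 0.)
δ = d·√(n/2) ⇒ d = δ/√(n/2) = 3.242/√(151/2) = 0.3731.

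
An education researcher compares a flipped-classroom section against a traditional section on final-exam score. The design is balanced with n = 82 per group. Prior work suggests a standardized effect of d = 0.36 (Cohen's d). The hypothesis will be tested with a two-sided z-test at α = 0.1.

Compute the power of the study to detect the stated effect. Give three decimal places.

Power ≈ 0.745

Noncentrality parameter: δ = d·√(n/2) = 0.36 × √(82/2) = 2.3051
Critical value for a two-sided test at α = 0.1: z_{α/2} = 1.645.
Power = Φ(δ − 1.645) + Φ(−δ − 1.645) = Φ(0.660) + Φ(-3.950) = 0.7455 + 0.0000 = 0.7455.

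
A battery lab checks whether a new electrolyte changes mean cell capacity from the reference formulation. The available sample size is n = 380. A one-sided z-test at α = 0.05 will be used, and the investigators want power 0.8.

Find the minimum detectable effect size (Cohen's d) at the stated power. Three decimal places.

d ≈ 0.128

Required noncentrality: δ = z_{0.05} + z_{0.20} = 1.645 + 0.842 = 2.486.
δ = d·√n ⇒ d = δ/√n = 2.486/√380 = 0.1276.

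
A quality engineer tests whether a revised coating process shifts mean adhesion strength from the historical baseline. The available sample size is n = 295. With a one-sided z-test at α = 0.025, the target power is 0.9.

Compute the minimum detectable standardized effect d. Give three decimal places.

d ≈ 0.189

Need Φ(δ − 1.960) = 0.9, so δ = 1.960 + 1.282 = 3.242.
δ = d·√n ⇒ d = δ/√n = 3.242/√295 = 0.1887.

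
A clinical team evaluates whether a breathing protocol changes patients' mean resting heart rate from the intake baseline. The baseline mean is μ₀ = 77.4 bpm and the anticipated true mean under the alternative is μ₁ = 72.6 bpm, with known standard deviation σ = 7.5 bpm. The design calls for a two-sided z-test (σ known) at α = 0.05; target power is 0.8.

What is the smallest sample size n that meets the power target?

Standardized effect: d = |μ₁ − μ₀| / σ = |72.6 − 77.4| / 7.5 = 0.6400
For power 0.8 need Φ(δ − z_{0.025}) = 0.8, so δ = z_{0.025} + z_{0.20} = 1.960 + 0.842 = 2.802.
(For δ > 0 the lower-tail rejection region contributes negligibly to power, so the one-term inversion is standard.)
δ = d·√n ⇒ n = (δ/d)² = (2.802 / 0.6400)² = 19.16.
Round up to the next whole unit.

n = 20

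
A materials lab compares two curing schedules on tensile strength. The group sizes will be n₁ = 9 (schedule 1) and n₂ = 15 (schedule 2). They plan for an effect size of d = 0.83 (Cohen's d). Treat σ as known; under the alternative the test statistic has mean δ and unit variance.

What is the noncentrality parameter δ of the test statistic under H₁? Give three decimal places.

δ ≈ 1.969

The noncentrality parameter scales effect size by the design's sample-size factor: δ = d / √(1/n₁ + 1/n₂) = 0.83 / √(1/9 + 1/15) = 1.9685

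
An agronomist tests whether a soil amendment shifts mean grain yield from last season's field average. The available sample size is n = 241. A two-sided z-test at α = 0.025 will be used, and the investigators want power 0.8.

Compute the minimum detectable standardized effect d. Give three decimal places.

d ≈ 0.199

Required noncentrality: δ = z_{0.0125} + z_{0.20} = 2.241 + 0.842 = 3.083.
(The second rejection-region term Φ(−δ − z_{α/2}) is negligible and dropped.)
δ = d·√n ⇒ d = δ/√n = 3.083/√241 = 0.1986.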